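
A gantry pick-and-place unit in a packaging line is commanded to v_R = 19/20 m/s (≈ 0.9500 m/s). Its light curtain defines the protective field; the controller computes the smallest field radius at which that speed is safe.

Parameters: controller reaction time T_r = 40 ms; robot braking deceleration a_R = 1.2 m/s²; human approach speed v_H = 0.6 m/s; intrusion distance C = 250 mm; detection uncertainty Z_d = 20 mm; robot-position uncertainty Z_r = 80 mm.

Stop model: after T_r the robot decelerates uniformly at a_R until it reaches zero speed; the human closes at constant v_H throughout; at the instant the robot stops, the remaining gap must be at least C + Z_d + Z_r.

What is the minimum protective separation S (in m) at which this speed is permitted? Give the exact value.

stop time T_s = (19/20)/(6/5) = 0.7917 s
robot covers v_R·T_r = 0.9500·0.0400 = 0.0380 m before braking
braking distance = 0.9500²/(2·1.2000) = 0.3760 m
person approaches 0.6000·(0.0400+0.7917) = 0.4990 m
residual clearance needed = 0.2500+0.0200+0.0800 = 0.3500 m
S_min ≈ 0.0380+0.3760+0.4990+0.3500  ⇒  S_min = 30313/24000 m

S_min = 30313/24000 m = 1.2630 m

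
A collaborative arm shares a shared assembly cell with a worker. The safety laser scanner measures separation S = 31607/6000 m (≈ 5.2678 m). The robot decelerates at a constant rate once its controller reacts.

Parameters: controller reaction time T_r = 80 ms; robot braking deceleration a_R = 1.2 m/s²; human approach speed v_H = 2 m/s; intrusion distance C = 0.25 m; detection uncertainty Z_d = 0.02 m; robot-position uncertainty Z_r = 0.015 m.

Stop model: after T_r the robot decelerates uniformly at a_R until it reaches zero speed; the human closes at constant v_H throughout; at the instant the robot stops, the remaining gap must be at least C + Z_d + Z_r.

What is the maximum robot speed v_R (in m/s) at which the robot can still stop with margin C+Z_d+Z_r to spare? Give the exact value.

quadratic (5/12)·v² + (131/75)·v + (-28937/6000) = 0
  disc = (131/75)² − 4·(5/12)·(-28937/6000) = 110889/10000 ; √disc = 333/100
  v_R = (−(131/75) + 333/100) / (2·(5/12)) = 19/10 m/s
check:
braking lasts T_s = (19/10)/(6/5) = 1.5833 s
robot in T_r: 1.9000·0.0800 = 0.1520 m
robot under decel: 1.9000²/(2·1.2000) = 1.5042 m
human over T_r+T_s: 2.0000·(0.0800+1.5833) = 3.3267 m
C+Z_d+Z_r = 0.2500+0.0200+0.0150 = 0.2850 m
sum ≈ 0.1520+1.5042+3.3267+0.2850 ≈ 5.2678 m = S ✓

v_R_max = 19/10 m/s = 1.9000 m/s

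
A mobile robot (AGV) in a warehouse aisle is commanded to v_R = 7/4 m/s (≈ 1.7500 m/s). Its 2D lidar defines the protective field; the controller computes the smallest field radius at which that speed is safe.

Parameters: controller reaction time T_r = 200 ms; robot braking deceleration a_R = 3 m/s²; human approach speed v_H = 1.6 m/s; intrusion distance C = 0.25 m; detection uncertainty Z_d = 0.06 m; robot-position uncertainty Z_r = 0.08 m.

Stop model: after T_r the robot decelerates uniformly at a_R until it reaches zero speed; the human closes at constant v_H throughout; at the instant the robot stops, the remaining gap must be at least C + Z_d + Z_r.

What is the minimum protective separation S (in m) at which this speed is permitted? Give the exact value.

S_min = 2003/800 m = 2.5038 m

braking lasts T_s = (7/4)/3 = 0.5833 s
robot covers v_R·T_r = 1.7500·0.2000 = 0.3500 m before braking
braking distance = 1.7500²/(2·3.0000) = 0.5104 m
person approaches 1.6000·(0.2000+0.5833) = 1.2533 m
residual clearance needed = 0.2500+0.0600+0.0800 = 0.3900 m
S_min ≈ 0.3500+0.5104+1.2533+0.3900  ⇒  S_min = 2003/800 m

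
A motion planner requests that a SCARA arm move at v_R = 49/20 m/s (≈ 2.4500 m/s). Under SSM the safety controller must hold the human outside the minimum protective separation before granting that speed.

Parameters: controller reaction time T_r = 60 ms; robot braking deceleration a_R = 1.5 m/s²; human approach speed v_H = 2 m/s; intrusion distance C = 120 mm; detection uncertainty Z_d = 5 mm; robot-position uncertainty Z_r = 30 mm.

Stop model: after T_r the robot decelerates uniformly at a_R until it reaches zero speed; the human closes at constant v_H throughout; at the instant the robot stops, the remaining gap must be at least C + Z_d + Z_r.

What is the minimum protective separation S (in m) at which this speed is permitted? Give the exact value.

T_s = v_R/a_R = (49/20)/(3/2) = 1.6333 s
robot in T_r: 2.4500·0.0600 = 0.1470 m
braking distance = 2.4500²/(2·1.5000) = 2.0008 m
person approaches 2.0000·(0.0600+1.6333) = 3.3867 m
residual clearance needed = 0.1200+0.0050+0.0300 = 0.1550 m
S_min ≈ 0.1470+2.0008+3.3867+0.1550  ⇒  S_min = 11379/2000 m

S_min = 11379/2000 m = 5.6895 m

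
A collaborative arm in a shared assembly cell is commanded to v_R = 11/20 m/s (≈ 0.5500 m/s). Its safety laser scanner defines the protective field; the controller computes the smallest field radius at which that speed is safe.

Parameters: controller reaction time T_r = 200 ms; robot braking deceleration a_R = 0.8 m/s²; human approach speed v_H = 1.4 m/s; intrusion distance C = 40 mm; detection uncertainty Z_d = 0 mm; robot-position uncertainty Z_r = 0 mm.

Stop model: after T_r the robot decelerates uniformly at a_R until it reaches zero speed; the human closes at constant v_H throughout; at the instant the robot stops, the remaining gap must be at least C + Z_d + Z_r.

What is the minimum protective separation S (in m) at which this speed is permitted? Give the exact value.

S_min = 5061/3200 m = 1.5816 m

stop time T_s = (11/20)/(4/5) = 0.6875 s
robot covers v_R·T_r = 0.5500·0.2000 = 0.1100 m before braking
robot covers 0.5500·0.6875 − ½·0.8000·0.6875² = 0.1891 m while stopping
person approaches 1.4000·(0.2000+0.6875) = 1.2425 m
residual clearance needed = 0.0400+0.0000+0.0000 = 0.0400 m
S_min ≈ 0.1100+0.1891+1.2425+0.0400  ⇒  S_min = 5061/3200 m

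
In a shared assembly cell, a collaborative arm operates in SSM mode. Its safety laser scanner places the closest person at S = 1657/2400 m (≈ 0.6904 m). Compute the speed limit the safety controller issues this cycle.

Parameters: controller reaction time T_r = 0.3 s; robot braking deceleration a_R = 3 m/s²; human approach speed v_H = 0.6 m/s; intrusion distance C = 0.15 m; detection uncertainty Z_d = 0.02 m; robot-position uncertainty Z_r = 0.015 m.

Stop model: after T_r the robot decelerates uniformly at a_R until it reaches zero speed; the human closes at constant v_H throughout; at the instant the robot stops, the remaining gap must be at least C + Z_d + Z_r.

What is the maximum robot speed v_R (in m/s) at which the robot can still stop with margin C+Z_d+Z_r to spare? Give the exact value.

v_R_max = 11/20 m/s = 0.5500 m/s

collect terms ⇒ (1/6)·v_R² + (1/2)·v_R + (-781/2400) = 0
  disc = (1/2)² − 4·(1/6)·(-781/2400) = 1681/3600 ; √disc = 41/60
  v_R = (−(1/2) + 41/60) / (2·(1/6)) = 11/20 m/s
check:
T_s = v_R/a_R = (11/20)/3 = 0.1833 s
robot in T_r: 0.5500·0.3000 = 0.1650 m
braking distance = 0.5500²/(2·3.0000) = 0.0504 m
human over T_r+T_s: 0.6000·(0.3000+0.1833) = 0.2900 m
residual clearance needed = 0.1500+0.0200+0.0150 = 0.1850 m
sum ≈ 0.1650+0.0504+0.2900+0.1850 ≈ 0.6904 m = S ✓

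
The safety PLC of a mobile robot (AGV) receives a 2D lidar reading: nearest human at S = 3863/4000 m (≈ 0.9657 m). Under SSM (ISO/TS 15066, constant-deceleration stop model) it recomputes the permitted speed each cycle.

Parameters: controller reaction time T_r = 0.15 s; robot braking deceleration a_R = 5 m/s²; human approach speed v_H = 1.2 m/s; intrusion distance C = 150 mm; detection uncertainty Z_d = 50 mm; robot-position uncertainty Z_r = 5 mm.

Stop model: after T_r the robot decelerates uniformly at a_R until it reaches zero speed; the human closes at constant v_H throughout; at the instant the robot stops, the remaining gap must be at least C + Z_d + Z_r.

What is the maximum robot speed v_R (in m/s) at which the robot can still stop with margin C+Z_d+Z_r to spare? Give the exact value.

v_R_max = 23/20 m/s = 1.1500 m/s

at the boundary: (1/10)·v² + (39/100)·v + (-2323/4000) = 0
  disc = (39/100)² − 4·(1/10)·(-2323/4000) = 961/2500 ; √disc = 31/50
  v_R = (−(39/100) + 31/50) / (2·(1/10)) = 23/20 m/s
check:
braking lasts T_s = (23/20)/5 = 0.2300 s
robot covers v_R·T_r = 1.1500·0.1500 = 0.1725 m before braking
robot under decel: 1.1500²/(2·5.0000) = 0.1323 m
human closes 1.2000·0.3800 = 0.4560 m
margins: 0.1500+0.0500+0.0050 = 0.2050 m
sum ≈ 0.1725+0.1323+0.4560+0.2050 ≈ 0.9657 m = S ✓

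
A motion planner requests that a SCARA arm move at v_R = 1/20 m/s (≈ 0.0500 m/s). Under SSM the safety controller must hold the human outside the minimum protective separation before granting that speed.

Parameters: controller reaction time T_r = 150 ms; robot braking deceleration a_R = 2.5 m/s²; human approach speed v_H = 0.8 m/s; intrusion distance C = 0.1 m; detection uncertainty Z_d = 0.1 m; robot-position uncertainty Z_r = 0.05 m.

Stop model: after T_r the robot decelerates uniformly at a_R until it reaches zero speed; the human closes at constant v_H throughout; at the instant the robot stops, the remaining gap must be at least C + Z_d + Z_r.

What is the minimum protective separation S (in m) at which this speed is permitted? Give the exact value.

S_min = 197/500 m = 0.3940 m

T_s = v_R/a_R = (1/20)/(5/2) = 0.0200 s
robot in T_r: 0.0500·0.1500 = 0.0075 m
robot under decel: 0.0500²/(2·2.5000) = 0.0005 m
human over T_r+T_s: 0.8000·(0.1500+0.0200) = 0.1360 m
residual clearance needed = 0.1000+0.1000+0.0500 = 0.2500 m
S_min ≈ 0.0075+0.0005+0.1360+0.2500  ⇒  S_min = 197/500 m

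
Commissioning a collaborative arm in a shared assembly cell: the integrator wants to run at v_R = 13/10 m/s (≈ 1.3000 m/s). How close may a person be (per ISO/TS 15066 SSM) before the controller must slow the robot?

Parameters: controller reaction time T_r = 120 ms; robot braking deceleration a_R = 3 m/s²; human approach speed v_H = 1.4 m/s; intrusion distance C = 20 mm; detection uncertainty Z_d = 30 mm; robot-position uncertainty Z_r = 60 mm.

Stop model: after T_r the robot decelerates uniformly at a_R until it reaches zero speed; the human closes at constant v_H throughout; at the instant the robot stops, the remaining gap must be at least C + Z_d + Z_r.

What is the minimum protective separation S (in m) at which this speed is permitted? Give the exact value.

S_min = 3967/3000 m = 1.3223 m

stop time T_s = (13/10)/3 = 0.4333 s
reaction-phase robot travel = 1.3000·0.1200 = 0.1560 m
braking distance = 1.3000²/(2·3.0000) = 0.2817 m
human closes 1.4000·0.5533 = 0.7747 m
residual clearance needed = 0.0200+0.0300+0.0600 = 0.1100 m
S_min ≈ 0.1560+0.2817+0.7747+0.1100  ⇒  S_min = 3967/3000 m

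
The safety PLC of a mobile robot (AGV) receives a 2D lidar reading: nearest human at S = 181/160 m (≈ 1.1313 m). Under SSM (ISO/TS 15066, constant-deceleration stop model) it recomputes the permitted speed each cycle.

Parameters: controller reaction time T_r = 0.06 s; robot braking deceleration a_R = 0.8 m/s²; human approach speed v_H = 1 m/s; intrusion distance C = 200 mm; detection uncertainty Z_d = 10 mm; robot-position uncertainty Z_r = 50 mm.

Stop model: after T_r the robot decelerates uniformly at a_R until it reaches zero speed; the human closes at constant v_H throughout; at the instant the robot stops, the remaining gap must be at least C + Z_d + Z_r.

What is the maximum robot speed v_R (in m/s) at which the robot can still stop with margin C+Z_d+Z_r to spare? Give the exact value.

quadratic (5/8)·v² + (131/100)·v + (-649/800) = 0
  disc = (131/100)² − 4·(5/8)·(-649/800) = 149769/40000 ; √disc = 387/200
  v_R = (−(131/100) + 387/200) / (2·(5/8)) = 1/2 m/s
check:
T_s = v_R/a_R = (1/2)/(4/5) = 0.6250 s
robot covers v_R·T_r = 0.5000·0.0600 = 0.0300 m before braking
braking distance = 0.5000²/(2·0.8000) = 0.1562 m
human over T_r+T_s: 1.0000·(0.0600+0.6250) = 0.6850 m
margins: 0.2000+0.0100+0.0500 = 0.2600 m
sum ≈ 0.0300+0.1562+0.6850+0.2600 ≈ 1.1313 m = S ✓

v_R_max = 1/2 m/s = 0.5000 m/s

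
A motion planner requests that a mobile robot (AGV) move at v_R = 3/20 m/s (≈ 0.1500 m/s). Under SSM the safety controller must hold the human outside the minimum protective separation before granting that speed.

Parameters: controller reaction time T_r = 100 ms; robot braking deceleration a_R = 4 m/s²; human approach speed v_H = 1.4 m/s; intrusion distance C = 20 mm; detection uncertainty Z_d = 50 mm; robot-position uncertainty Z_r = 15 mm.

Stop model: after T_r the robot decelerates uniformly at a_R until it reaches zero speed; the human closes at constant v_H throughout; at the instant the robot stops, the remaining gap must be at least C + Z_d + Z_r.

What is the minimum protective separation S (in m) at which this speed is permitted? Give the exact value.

stop time T_s = (3/20)/4 = 0.0375 s
robot covers v_R·T_r = 0.1500·0.1000 = 0.0150 m before braking
robot under decel: 0.1500²/(2·4.0000) = 0.0028 m
person approaches 1.4000·(0.1000+0.0375) = 0.1925 m
residual clearance needed = 0.0200+0.0500+0.0150 = 0.0850 m
S_min ≈ 0.0150+0.0028+0.1925+0.0850  ⇒  S_min = 189/640 m

S_min = 189/640 m = 0.2953 m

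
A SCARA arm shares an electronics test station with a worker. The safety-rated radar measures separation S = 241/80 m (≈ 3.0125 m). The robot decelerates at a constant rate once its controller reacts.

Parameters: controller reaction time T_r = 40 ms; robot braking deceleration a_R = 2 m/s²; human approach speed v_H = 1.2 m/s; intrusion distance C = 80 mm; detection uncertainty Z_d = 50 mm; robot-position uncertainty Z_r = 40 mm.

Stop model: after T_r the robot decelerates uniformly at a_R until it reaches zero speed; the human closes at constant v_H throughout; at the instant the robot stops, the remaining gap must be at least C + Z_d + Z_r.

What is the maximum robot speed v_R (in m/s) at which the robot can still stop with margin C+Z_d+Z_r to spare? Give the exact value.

at the boundary: (1/4)·v² + (16/25)·v + (-5589/2000) = 0
  disc = (16/25)² − 4·(1/4)·(-5589/2000) = 32041/10000 ; √disc = 179/100
  v_R = (−(16/25) + 179/100) / (2·(1/4)) = 23/10 m/s
check:
T_s = v_R/a_R = (23/10)/2 = 1.1500 s
reaction-phase robot travel = 2.3000·0.0400 = 0.0920 m
braking distance = 2.3000²/(2·2.0000) = 1.3225 m
person approaches 1.2000·(0.0400+1.1500) = 1.4280 m
C+Z_d+Z_r = 0.0800+0.0500+0.0400 = 0.1700 m
sum ≈ 0.0920+1.3225+1.4280+0.1700 ≈ 3.0125 m = S ✓

v_R_max = 23/10 m/s = 2.3000 m/s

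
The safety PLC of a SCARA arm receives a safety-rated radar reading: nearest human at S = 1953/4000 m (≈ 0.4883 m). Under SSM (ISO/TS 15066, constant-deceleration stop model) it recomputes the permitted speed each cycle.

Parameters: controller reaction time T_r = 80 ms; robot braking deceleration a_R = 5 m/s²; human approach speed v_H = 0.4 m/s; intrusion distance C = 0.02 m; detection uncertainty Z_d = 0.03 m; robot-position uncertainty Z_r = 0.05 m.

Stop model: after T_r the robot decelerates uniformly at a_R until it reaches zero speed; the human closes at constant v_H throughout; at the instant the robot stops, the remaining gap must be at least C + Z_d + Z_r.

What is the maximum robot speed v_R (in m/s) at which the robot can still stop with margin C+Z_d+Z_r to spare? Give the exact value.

at the boundary: (1/10)·v² + (4/25)·v + (-57/160) = 0
  disc = (4/25)² − 4·(1/10)·(-57/160) = 1681/10000 ; √disc = 41/100
  v_R = (−(4/25) + 41/100) / (2·(1/10)) = 5/4 m/s
check:
stop time T_s = (5/4)/5 = 0.2500 s
robot in T_r: 1.2500·0.0800 = 0.1000 m
robot covers 1.2500·0.2500 − ½·5.0000·0.2500² = 0.1562 m while stopping
person approaches 0.4000·(0.0800+0.2500) = 0.1320 m
residual clearance needed = 0.0200+0.0300+0.0500 = 0.1000 m
sum ≈ 0.1000+0.1562+0.1320+0.1000 ≈ 0.4883 m = S ✓

v_R_max = 5/4 m/s = 1.2500 m/s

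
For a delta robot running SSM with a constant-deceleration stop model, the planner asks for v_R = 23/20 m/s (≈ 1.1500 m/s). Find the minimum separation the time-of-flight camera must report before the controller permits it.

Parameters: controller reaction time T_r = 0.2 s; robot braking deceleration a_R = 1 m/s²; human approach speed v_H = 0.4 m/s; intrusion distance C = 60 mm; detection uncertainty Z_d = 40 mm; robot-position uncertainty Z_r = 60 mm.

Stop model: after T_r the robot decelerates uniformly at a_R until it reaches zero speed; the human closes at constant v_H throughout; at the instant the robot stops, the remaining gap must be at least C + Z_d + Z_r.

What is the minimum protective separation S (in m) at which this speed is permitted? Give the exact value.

T_s = v_R/a_R = (23/20)/1 = 1.1500 s
robot in T_r: 1.1500·0.2000 = 0.2300 m
braking distance = 1.1500²/(2·1.0000) = 0.6613 m
person approaches 0.4000·(0.2000+1.1500) = 0.5400 m
residual clearance needed = 0.0600+0.0400+0.0600 = 0.1600 m
S_min ≈ 0.2300+0.6613+0.5400+0.1600  ⇒  S_min = 1273/800 m

S_min = 1273/800 m = 1.5913 m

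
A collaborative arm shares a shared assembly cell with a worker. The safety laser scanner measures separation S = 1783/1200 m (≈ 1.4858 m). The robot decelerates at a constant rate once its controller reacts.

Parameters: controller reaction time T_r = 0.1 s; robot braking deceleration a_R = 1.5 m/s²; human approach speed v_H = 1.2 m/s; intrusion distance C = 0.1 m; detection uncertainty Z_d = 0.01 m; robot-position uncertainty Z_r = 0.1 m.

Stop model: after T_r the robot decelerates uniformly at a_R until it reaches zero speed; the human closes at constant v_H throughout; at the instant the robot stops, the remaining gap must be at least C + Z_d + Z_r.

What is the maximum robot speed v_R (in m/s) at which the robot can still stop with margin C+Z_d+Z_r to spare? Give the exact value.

v_R_max = 19/20 m/s = 0.9500 m/s

quadratic (1/3)·v² + (9/10)·v + (-1387/1200) = 0
  disc = (9/10)² − 4·(1/3)·(-1387/1200) = 529/225 ; √disc = 23/15
  v_R = (−(9/10) + 23/15) / (2·(1/3)) = 19/20 m/s
check:
stop time T_s = (19/20)/(3/2) = 0.6333 s
reaction-phase robot travel = 0.9500·0.1000 = 0.0950 m
braking distance = 0.9500²/(2·1.5000) = 0.3008 m
human closes 1.2000·0.7333 = 0.8800 m
residual clearance needed = 0.1000+0.0100+0.1000 = 0.2100 m
sum ≈ 0.0950+0.3008+0.8800+0.2100 ≈ 1.4858 m = S ✓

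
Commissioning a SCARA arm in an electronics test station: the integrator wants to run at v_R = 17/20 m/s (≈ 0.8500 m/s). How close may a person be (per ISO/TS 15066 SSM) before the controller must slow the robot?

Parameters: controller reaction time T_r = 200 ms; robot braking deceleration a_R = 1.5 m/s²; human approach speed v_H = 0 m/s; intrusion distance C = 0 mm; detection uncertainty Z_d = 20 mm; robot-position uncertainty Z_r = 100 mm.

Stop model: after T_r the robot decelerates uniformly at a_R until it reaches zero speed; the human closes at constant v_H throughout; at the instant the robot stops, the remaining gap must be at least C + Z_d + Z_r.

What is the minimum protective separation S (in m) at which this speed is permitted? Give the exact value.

T_s = v_R/a_R = (17/20)/(3/2) = 0.5667 s
robot in T_r: 0.8500·0.2000 = 0.1700 m
braking distance = 0.8500²/(2·1.5000) = 0.2408 m
person approaches 0.0000·(0.2000+0.5667) = 0.0000 m
margins: 0.0000+0.0200+0.1000 = 0.1200 m
S_min ≈ 0.1700+0.2408+0.0000+0.1200  ⇒  S_min = 637/1200 m

S_min = 637/1200 m = 0.5308 m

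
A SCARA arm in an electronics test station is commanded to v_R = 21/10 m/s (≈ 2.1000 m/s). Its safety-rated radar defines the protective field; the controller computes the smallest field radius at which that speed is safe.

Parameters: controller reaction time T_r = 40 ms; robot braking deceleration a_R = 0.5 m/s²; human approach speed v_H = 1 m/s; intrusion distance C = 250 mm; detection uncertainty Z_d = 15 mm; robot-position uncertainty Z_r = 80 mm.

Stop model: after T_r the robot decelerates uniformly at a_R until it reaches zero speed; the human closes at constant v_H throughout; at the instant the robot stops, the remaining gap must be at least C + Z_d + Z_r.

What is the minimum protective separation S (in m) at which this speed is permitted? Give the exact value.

T_s = v_R/a_R = (21/10)/(1/2) = 4.2000 s
robot in T_r: 2.1000·0.0400 = 0.0840 m
robot under decel: 2.1000²/(2·0.5000) = 4.4100 m
human over T_r+T_s: 1.0000·(0.0400+4.2000) = 4.2400 m
margins: 0.2500+0.0150+0.0800 = 0.3450 m
S_min ≈ 0.0840+4.4100+4.2400+0.3450  ⇒  S_min = 9079/1000 m

S_min = 9079/1000 m = 9.0790 m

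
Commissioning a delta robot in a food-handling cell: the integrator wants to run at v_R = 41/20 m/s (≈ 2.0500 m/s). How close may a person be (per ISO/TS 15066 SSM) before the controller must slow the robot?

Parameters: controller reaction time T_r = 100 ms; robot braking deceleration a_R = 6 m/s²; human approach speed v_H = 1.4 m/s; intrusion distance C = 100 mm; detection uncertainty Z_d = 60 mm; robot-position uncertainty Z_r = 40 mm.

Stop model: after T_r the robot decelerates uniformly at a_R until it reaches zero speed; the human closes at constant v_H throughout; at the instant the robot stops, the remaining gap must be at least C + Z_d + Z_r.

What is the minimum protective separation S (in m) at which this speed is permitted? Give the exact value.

braking lasts T_s = (41/20)/6 = 0.3417 s
reaction-phase robot travel = 2.0500·0.1000 = 0.2050 m
robot under decel: 2.0500²/(2·6.0000) = 0.3502 m
person approaches 1.4000·(0.1000+0.3417) = 0.6183 m
C+Z_d+Z_r = 0.1000+0.0600+0.0400 = 0.2000 m
S_min ≈ 0.2050+0.3502+0.6183+0.2000  ⇒  S_min = 6593/4800 m

S_min = 6593/4800 m = 1.3735 m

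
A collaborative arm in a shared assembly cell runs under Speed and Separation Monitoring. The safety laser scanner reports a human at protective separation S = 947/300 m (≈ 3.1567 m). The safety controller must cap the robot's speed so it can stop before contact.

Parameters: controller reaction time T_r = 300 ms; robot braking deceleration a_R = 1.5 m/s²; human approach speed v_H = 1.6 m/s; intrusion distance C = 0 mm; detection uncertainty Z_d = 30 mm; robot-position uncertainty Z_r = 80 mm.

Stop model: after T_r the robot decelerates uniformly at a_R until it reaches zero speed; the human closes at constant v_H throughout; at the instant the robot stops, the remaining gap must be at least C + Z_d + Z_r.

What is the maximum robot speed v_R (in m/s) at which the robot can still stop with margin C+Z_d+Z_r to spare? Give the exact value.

v_R_max = 7/5 m/s = 1.4000 m/s

collect terms ⇒ (1/3)·v_R² + (41/30)·v_R + (-77/30) = 0
  disc = (41/30)² − 4·(1/3)·(-77/30) = 529/100 ; √disc = 23/10
  v_R = (−(41/30) + 23/10) / (2·(1/3)) = 7/5 m/s
check:
T_s = v_R/a_R = (7/5)/(3/2) = 0.9333 s
robot covers v_R·T_r = 1.4000·0.3000 = 0.4200 m before braking
braking distance = 1.4000²/(2·1.5000) = 0.6533 m
person approaches 1.6000·(0.3000+0.9333) = 1.9733 m
margins: 0.0000+0.0300+0.0800 = 0.1100 m
sum ≈ 0.4200+0.6533+1.9733+0.1100 ≈ 3.1567 m = S ✓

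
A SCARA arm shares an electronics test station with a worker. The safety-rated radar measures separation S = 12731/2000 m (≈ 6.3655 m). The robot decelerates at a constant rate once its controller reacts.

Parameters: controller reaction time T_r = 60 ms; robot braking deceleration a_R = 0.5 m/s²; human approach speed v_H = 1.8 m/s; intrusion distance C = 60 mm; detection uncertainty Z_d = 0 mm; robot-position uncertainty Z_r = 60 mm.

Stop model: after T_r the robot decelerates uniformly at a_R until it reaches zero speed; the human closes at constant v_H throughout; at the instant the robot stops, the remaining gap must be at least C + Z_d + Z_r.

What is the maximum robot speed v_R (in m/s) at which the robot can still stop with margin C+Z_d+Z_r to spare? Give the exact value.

quadratic (1)·v² + (183/50)·v + (-491/80) = 0
  disc = (183/50)² − 4·(1)·(-491/80) = 23716/625 ; √disc = 154/25
  v_R = (−(183/50) + 154/25) / (2·(1)) = 5/4 m/s
check:
braking lasts T_s = (5/4)/(1/2) = 2.5000 s
robot in T_r: 1.2500·0.0600 = 0.0750 m
robot covers 1.2500·2.5000 − ½·0.5000·2.5000² = 1.5625 m while stopping
human over T_r+T_s: 1.8000·(0.0600+2.5000) = 4.6080 m
margins: 0.0600+0.0000+0.0600 = 0.1200 m
sum ≈ 0.0750+1.5625+4.6080+0.1200 ≈ 6.3655 m = S ✓

v_R_max = 5/4 m/s = 1.2500 m/s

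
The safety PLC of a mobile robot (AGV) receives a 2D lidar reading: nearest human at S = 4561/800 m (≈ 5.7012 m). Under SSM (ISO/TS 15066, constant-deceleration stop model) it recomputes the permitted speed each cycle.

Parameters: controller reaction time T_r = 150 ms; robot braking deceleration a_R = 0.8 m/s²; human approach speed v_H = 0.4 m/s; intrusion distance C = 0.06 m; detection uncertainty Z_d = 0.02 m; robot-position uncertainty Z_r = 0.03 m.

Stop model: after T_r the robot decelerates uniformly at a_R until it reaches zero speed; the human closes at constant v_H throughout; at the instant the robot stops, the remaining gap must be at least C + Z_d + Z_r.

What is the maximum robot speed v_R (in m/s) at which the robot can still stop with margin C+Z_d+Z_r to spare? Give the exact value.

collect terms ⇒ (5/8)·v_R² + (13/20)·v_R + (-177/32) = 0
  disc = (13/20)² − 4·(5/8)·(-177/32) = 22801/1600 ; √disc = 151/40
  v_R = (−(13/20) + 151/40) / (2·(5/8)) = 5/2 m/s
check:
T_s = v_R/a_R = (5/2)/(4/5) = 3.1250 s
robot covers v_R·T_r = 2.5000·0.1500 = 0.3750 m before braking
braking distance = 2.5000²/(2·0.8000) = 3.9062 m
person approaches 0.4000·(0.1500+3.1250) = 1.3100 m
C+Z_d+Z_r = 0.0600+0.0200+0.0300 = 0.1100 m
sum ≈ 0.3750+3.9062+1.3100+0.1100 ≈ 5.7012 m = S ✓

v_R_max = 5/2 m/s = 2.5000 m/s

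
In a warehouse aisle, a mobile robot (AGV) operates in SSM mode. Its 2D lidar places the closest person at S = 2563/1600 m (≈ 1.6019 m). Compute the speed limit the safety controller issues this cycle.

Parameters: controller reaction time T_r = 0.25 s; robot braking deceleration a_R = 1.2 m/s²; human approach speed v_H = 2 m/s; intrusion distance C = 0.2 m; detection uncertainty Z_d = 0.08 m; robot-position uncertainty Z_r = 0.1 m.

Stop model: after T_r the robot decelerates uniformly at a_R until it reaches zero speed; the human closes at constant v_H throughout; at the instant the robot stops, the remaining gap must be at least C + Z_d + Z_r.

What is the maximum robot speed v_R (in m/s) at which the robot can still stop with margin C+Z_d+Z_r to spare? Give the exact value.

v_R_max = 7/20 m/s = 0.3500 m/s

at the boundary: (5/12)·v² + (23/12)·v + (-231/320) = 0
  disc = (23/12)² − 4·(5/12)·(-231/320) = 2809/576 ; √disc = 53/24
  v_R = (−(23/12) + 53/24) / (2·(5/12)) = 7/20 m/s
check:
T_s = v_R/a_R = (7/20)/(6/5) = 0.2917 s
reaction-phase robot travel = 0.3500·0.2500 = 0.0875 m
robot covers 0.3500·0.2917 − ½·1.2000·0.2917² = 0.0510 m while stopping
human over T_r+T_s: 2.0000·(0.2500+0.2917) = 1.0833 m
C+Z_d+Z_r = 0.2000+0.0800+0.1000 = 0.3800 m
sum ≈ 0.0875+0.0510+1.0833+0.3800 ≈ 1.6019 m = S ✓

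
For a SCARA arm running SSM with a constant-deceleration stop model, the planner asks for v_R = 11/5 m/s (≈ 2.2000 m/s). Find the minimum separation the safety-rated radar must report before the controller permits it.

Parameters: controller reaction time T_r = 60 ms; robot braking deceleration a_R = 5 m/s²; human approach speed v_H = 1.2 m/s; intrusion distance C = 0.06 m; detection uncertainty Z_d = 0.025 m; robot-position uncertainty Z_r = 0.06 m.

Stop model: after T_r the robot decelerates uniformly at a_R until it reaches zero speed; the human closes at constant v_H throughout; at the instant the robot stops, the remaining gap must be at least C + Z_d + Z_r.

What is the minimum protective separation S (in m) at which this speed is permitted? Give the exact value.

S_min = 1361/1000 m = 1.3610 m

braking lasts T_s = (11/5)/5 = 0.4400 s
robot in T_r: 2.2000·0.0600 = 0.1320 m
robot under decel: 2.2000²/(2·5.0000) = 0.4840 m
human closes 1.2000·0.5000 = 0.6000 m
residual clearance needed = 0.0600+0.0250+0.0600 = 0.1450 m
S_min ≈ 0.1320+0.4840+0.6000+0.1450  ⇒  S_min = 1361/1000 m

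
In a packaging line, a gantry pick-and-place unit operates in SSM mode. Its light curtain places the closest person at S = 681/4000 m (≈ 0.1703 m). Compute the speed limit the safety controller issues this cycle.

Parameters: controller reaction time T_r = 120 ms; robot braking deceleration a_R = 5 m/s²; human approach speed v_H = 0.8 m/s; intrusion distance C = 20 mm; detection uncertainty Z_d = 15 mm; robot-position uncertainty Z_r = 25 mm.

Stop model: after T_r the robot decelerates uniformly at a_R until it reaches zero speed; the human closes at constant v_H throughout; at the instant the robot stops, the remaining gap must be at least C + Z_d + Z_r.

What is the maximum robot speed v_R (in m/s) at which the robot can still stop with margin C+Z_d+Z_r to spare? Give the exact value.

v_R_max = 1/20 m/s = 0.0500 m/s

at the boundary: (1/10)·v² + (7/25)·v + (-57/4000) = 0
  disc = (7/25)² − 4·(1/10)·(-57/4000) = 841/10000 ; √disc = 29/100
  v_R = (−(7/25) + 29/100) / (2·(1/10)) = 1/20 m/s
check:
T_s = v_R/a_R = (1/20)/5 = 0.0100 s
robot covers v_R·T_r = 0.0500·0.1200 = 0.0060 m before braking
robot under decel: 0.0500²/(2·5.0000) = 0.0003 m
person approaches 0.8000·(0.1200+0.0100) = 0.1040 m
margins: 0.0200+0.0150+0.0250 = 0.0600 m
sum ≈ 0.0060+0.0003+0.1040+0.0600 ≈ 0.1703 m = S ✓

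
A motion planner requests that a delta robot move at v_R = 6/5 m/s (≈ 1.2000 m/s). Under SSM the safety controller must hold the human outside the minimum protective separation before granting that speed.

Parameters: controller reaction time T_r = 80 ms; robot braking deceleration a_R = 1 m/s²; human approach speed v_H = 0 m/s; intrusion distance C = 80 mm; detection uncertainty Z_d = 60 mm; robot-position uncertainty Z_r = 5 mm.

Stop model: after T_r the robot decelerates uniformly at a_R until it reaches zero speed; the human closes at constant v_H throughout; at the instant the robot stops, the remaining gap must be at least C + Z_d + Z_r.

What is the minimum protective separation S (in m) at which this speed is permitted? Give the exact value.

stop time T_s = (6/5)/1 = 1.2000 s
robot in T_r: 1.2000·0.0800 = 0.0960 m
robot covers 1.2000·1.2000 − ½·1.0000·1.2000² = 0.7200 m while stopping
human over T_r+T_s: 0.0000·(0.0800+1.2000) = 0.0000 m
margins: 0.0800+0.0600+0.0050 = 0.1450 m
S_min ≈ 0.0960+0.7200+0.0000+0.1450  ⇒  S_min = 961/1000 m

S_min = 961/1000 m = 0.9610 m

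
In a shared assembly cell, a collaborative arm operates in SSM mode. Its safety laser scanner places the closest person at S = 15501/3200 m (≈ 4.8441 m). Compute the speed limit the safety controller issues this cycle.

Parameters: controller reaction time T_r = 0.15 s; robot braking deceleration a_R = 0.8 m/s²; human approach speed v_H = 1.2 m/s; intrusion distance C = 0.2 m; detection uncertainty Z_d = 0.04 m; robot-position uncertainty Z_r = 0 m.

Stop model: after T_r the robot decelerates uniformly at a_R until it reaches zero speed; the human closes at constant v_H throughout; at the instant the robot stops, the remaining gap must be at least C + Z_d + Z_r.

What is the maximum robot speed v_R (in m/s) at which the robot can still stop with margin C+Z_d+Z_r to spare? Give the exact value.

v_R_max = 33/20 m/s = 1.6500 m/s

at the boundary: (5/8)·v² + (33/20)·v + (-14157/3200) = 0
  disc = (33/20)² − 4·(5/8)·(-14157/3200) = 88209/6400 ; √disc = 297/80
  v_R = (−(33/20) + 297/80) / (2·(5/8)) = 33/20 m/s
check:
T_s = v_R/a_R = (33/20)/(4/5) = 2.0625 s
robot covers v_R·T_r = 1.6500·0.1500 = 0.2475 m before braking
robot under decel: 1.6500²/(2·0.8000) = 1.7016 m
person approaches 1.2000·(0.1500+2.0625) = 2.6550 m
residual clearance needed = 0.2000+0.0400+0.0000 = 0.2400 m
sum ≈ 0.2475+1.7016+2.6550+0.2400 ≈ 4.8441 m = S ✓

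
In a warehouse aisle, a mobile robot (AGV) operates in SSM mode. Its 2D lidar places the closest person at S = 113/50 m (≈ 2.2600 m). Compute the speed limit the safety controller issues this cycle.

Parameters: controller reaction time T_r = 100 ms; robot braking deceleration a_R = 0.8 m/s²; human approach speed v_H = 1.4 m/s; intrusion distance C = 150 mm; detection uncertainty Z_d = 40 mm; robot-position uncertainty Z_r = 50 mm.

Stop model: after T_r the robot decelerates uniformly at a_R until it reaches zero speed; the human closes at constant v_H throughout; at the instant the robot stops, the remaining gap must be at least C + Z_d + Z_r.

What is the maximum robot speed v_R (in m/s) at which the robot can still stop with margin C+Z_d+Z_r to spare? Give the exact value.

quadratic (5/8)·v² + (37/20)·v + (-47/25) = 0
  disc = (37/20)² − 4·(5/8)·(-47/25) = 3249/400 ; √disc = 57/20
  v_R = (−(37/20) + 57/20) / (2·(5/8)) = 4/5 m/s
check:
stop time T_s = (4/5)/(4/5) = 1.0000 s
robot in T_r: 0.8000·0.1000 = 0.0800 m
robot covers 0.8000·1.0000 − ½·0.8000·1.0000² = 0.4000 m while stopping
human closes 1.4000·1.1000 = 1.5400 m
margins: 0.1500+0.0400+0.0500 = 0.2400 m
sum ≈ 0.0800+0.4000+1.5400+0.2400 ≈ 2.2600 m = S ✓

v_R_max = 4/5 m/s = 0.8000 m/s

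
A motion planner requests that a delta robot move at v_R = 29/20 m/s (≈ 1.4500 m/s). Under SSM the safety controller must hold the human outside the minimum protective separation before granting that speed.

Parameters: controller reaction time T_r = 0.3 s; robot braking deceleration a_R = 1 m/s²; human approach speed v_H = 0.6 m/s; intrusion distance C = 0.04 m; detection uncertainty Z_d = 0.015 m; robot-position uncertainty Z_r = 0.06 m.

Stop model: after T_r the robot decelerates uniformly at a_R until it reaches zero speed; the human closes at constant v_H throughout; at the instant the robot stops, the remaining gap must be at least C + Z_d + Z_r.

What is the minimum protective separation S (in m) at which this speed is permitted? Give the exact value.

braking lasts T_s = (29/20)/1 = 1.4500 s
robot in T_r: 1.4500·0.3000 = 0.4350 m
robot under decel: 1.4500²/(2·1.0000) = 1.0513 m
human closes 0.6000·1.7500 = 1.0500 m
margins: 0.0400+0.0150+0.0600 = 0.1150 m
S_min ≈ 0.4350+1.0513+1.0500+0.1150  ⇒  S_min = 2121/800 m

S_min = 2121/800 m = 2.6513 m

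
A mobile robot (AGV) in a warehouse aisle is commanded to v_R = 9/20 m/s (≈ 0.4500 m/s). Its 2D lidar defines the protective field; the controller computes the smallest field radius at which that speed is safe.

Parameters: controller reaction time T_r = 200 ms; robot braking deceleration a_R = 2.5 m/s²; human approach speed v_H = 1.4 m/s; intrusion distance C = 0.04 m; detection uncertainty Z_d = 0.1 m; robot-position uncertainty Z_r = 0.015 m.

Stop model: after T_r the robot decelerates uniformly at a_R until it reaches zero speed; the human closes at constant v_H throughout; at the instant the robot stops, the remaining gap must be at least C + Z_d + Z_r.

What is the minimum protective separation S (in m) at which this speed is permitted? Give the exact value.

T_s = v_R/a_R = (9/20)/(5/2) = 0.1800 s
reaction-phase robot travel = 0.4500·0.2000 = 0.0900 m
robot covers 0.4500·0.1800 − ½·2.5000·0.1800² = 0.0405 m while stopping
human closes 1.4000·0.3800 = 0.5320 m
residual clearance needed = 0.0400+0.1000+0.0150 = 0.1550 m
S_min ≈ 0.0900+0.0405+0.5320+0.1550  ⇒  S_min = 327/400 m

S_min = 327/400 m = 0.8175 m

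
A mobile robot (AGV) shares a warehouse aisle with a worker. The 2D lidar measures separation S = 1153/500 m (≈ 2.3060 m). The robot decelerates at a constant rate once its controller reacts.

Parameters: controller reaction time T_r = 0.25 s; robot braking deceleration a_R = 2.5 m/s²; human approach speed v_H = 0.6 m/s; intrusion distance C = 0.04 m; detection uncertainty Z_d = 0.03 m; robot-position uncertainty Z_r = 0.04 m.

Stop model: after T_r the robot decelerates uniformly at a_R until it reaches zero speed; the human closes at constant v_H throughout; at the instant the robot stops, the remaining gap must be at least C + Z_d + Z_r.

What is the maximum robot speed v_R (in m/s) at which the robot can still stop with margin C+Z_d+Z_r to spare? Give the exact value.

v_R_max = 11/5 m/s = 2.2000 m/s

collect terms ⇒ (1/5)·v_R² + (49/100)·v_R + (-1023/500) = 0
  disc = (49/100)² − 4·(1/5)·(-1023/500) = 18769/10000 ; √disc = 137/100
  v_R = (−(49/100) + 137/100) / (2·(1/5)) = 11/5 m/s
check:
stop time T_s = (11/5)/(5/2) = 0.8800 s
reaction-phase robot travel = 2.2000·0.2500 = 0.5500 m
braking distance = 2.2000²/(2·2.5000) = 0.9680 m
person approaches 0.6000·(0.2500+0.8800) = 0.6780 m
C+Z_d+Z_r = 0.0400+0.0300+0.0400 = 0.1100 m
sum ≈ 0.5500+0.9680+0.6780+0.1100 ≈ 2.3060 m = S ✓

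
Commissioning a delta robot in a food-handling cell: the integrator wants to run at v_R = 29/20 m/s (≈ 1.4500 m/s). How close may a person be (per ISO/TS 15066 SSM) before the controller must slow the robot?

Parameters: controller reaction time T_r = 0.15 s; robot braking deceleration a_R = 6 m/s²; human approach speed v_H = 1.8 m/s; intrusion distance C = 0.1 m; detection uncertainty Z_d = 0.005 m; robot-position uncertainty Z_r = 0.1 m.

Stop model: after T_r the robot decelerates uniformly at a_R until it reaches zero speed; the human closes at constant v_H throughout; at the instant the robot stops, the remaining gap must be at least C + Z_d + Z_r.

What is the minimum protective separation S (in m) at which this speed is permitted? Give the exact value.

S_min = 6253/4800 m = 1.3027 m

braking lasts T_s = (29/20)/6 = 0.2417 s
robot covers v_R·T_r = 1.4500·0.1500 = 0.2175 m before braking
robot covers 1.4500·0.2417 − ½·6.0000·0.2417² = 0.1752 m while stopping
person approaches 1.8000·(0.1500+0.2417) = 0.7050 m
residual clearance needed = 0.1000+0.0050+0.1000 = 0.2050 m
S_min ≈ 0.2175+0.1752+0.7050+0.2050  ⇒  S_min = 6253/4800 m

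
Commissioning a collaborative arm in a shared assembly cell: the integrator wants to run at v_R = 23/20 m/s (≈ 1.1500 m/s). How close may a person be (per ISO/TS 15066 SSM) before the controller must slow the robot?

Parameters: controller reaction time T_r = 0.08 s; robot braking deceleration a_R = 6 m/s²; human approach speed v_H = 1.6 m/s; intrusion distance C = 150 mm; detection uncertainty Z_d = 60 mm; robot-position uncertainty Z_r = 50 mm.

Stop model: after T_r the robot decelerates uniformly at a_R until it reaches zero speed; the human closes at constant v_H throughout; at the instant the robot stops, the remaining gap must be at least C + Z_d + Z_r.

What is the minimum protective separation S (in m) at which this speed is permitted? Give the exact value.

S_min = 287/320 m = 0.8969 m

T_s = v_R/a_R = (23/20)/6 = 0.1917 s
robot covers v_R·T_r = 1.1500·0.0800 = 0.0920 m before braking
robot under decel: 1.1500²/(2·6.0000) = 0.1102 m
person approaches 1.6000·(0.0800+0.1917) = 0.4347 m
C+Z_d+Z_r = 0.1500+0.0600+0.0500 = 0.2600 m
S_min ≈ 0.0920+0.1102+0.4347+0.2600  ⇒  S_min = 287/320 m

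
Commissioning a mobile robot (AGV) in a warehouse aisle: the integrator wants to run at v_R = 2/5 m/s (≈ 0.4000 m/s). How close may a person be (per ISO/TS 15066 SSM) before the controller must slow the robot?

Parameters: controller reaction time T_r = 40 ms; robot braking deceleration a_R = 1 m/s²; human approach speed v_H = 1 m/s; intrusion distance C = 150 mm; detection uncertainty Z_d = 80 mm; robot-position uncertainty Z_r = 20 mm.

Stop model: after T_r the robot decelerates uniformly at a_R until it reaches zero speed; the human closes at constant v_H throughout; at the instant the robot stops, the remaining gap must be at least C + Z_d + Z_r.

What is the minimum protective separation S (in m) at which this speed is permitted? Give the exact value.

stop time T_s = (2/5)/1 = 0.4000 s
robot in T_r: 0.4000·0.0400 = 0.0160 m
robot under decel: 0.4000²/(2·1.0000) = 0.0800 m
person approaches 1.0000·(0.0400+0.4000) = 0.4400 m
margins: 0.1500+0.0800+0.0200 = 0.2500 m
S_min ≈ 0.0160+0.0800+0.4400+0.2500  ⇒  S_min = 393/500 m

S_min = 393/500 m = 0.7860 m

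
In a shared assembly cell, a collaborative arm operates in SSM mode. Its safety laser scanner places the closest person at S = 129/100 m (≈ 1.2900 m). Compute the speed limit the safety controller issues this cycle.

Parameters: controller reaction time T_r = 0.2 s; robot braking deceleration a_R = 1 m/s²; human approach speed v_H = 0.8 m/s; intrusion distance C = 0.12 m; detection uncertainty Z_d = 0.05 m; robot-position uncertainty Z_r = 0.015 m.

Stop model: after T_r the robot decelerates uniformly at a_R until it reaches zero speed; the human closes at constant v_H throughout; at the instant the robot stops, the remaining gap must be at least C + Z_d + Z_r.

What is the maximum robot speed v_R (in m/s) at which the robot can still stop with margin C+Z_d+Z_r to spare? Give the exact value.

quadratic (1/2)·v² + (1)·v + (-189/200) = 0
  disc = (1)² − 4·(1/2)·(-189/200) = 289/100 ; √disc = 17/10
  v_R = (−(1) + 17/10) / (2·(1/2)) = 7/10 m/s
check:
T_s = v_R/a_R = (7/10)/1 = 0.7000 s
reaction-phase robot travel = 0.7000·0.2000 = 0.1400 m
robot covers 0.7000·0.7000 − ½·1.0000·0.7000² = 0.2450 m while stopping
person approaches 0.8000·(0.2000+0.7000) = 0.7200 m
residual clearance needed = 0.1200+0.0500+0.0150 = 0.1850 m
sum ≈ 0.1400+0.2450+0.7200+0.1850 ≈ 1.2900 m = S ✓

v_R_max = 7/10 m/s = 0.7000 m/s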